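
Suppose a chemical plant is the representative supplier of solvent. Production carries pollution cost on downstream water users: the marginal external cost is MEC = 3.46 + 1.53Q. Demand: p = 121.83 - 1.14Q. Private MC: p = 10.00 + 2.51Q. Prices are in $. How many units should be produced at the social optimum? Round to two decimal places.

Social marginal cost = private MC + MEC = 13.46 + 4.04Q.
Set SMC = demand: 13.46 + 4.04Q = 121.83 - 1.14Q → Q* = 20.9208.

Q* = 20.92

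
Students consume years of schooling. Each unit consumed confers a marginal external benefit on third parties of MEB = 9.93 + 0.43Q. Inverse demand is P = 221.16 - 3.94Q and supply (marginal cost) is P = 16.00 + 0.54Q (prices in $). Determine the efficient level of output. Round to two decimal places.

Q* = 53.11

Social marginal benefit = demand + MEB = 231.09 - 3.51Q.
Set SMB = MC: 231.09 - 3.51Q = 16.00 + 0.54Q → Q* = 53.1086.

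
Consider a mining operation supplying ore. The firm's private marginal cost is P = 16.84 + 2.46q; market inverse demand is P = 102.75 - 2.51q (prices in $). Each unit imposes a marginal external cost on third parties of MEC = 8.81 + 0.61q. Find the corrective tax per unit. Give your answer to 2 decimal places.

tax = $17.24 per unit

Social marginal cost = private MC + MEC = 25.65 + 3.07q.
Set SMC = demand: 25.65 + 3.07q = 102.75 - 2.51q → q* = 13.8172.
The Pigouvian tax equals MEC at q*: 8.81 + 0.61×13.8172 = 17.2385.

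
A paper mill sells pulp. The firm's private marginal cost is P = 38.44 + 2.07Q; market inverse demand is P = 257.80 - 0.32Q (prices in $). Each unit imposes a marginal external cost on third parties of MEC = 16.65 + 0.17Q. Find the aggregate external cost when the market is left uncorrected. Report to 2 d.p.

$2244.22

Market equilibrium (private): 38.44 + 2.07Q = 257.80 - 0.32Q → Q_m = 91.7824.
Total external cost = ∫₀^{Q_m} (16.65 + 0.17Q) dQ = 16.65×91.7824 + ½×0.17×91.7824² = 2244.2177.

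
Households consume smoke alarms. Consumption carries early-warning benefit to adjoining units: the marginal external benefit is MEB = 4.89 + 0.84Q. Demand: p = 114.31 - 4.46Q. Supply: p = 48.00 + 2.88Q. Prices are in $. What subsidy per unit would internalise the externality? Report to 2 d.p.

subsidy = $14.09 per unit

Social marginal benefit = demand + MEB = 119.20 - 3.62Q.
Set SMB = MC: 119.20 - 3.62Q = 48.00 + 2.88Q → Q* = 10.9538.
The Pigouvian subsidy equals MEB at Q*: 4.89 + 0.84×10.9538 = 14.0912.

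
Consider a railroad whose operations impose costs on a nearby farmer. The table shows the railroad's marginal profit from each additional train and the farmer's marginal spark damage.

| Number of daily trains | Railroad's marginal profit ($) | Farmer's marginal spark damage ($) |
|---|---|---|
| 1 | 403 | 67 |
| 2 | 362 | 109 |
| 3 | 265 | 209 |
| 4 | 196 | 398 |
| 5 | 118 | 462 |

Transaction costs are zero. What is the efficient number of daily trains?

3

Bargaining reaches the level where marginal profit last exceeds marginal spark damage.
That holds through level 3 (265 ≥ 209) but not at 4 (196 < 398).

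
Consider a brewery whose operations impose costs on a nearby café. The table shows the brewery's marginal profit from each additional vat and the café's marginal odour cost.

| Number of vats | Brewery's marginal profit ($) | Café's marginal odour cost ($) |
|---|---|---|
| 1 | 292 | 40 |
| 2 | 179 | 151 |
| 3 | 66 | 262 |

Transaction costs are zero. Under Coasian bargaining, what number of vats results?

2

Bargaining reaches the level where marginal profit last exceeds marginal odour cost.
That holds through level 2 (179 ≥ 151) but not at 3 (66 < 262).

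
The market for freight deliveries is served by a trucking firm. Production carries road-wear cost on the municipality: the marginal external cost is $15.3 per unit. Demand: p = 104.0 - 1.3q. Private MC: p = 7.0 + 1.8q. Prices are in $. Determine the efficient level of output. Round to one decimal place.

Social marginal cost = private MC + MEC = 22.3 + 1.8q.
Set SMC = demand: 22.3 + 1.8q = 104.0 - 1.3q → q* = 26.3548.

q* = 26.4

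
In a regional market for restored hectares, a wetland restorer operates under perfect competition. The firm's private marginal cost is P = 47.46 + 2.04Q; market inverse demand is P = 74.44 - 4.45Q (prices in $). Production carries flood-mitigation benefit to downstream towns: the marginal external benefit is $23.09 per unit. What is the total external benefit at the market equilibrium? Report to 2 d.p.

$95.99

Market equilibrium (private): 47.46 + 2.04Q = 74.44 - 4.45Q → Q_m = 4.1572.
Total external benefit = MEB × Q_m = 23.09 × 4.1572 = 95.9897.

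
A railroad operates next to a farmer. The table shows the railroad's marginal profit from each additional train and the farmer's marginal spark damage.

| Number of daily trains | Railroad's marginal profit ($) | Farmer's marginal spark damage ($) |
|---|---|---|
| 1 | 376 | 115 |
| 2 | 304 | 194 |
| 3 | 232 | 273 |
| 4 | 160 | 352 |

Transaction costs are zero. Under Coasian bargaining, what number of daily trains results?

2

Bargaining reaches the level where marginal profit last exceeds marginal spark damage.
That holds through level 2 (304 ≥ 194) but not at 3 (232 < 273).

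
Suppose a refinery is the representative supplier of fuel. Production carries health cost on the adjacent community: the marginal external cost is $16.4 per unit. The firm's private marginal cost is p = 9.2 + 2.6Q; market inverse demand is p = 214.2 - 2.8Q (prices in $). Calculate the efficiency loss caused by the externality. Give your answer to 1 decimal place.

Market equilibrium (private): 9.2 + 2.6Q = 214.2 - 2.8Q → Q_m = 37.9630.
Social marginal cost = private MC + MEC = 25.6 + 2.6Q.
Set SMC = demand: 25.6 + 2.6Q = 214.2 - 2.8Q → Q* = 34.9259.
The loss is the area between SMC and demand from Q* to Q_m; with linear curves that's a triangle of height MEC(Q_m).
DWL = ½ × 3.0371 × 16.4000 = 24.9042.

DWL = $24.9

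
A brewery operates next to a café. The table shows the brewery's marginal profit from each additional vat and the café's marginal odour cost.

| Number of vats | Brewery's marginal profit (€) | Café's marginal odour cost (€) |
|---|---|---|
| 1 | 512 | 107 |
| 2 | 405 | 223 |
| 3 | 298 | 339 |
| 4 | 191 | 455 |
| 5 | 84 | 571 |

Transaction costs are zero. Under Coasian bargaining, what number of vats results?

Bargaining reaches the level where marginal profit last exceeds marginal odour cost.
That holds through level 2 (405 ≥ 223) but not at 3 (298 < 339).

2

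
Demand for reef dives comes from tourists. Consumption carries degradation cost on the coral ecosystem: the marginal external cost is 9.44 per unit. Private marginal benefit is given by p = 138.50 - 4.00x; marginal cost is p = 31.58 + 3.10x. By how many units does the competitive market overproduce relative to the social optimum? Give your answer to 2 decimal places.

1.33 units

Market equilibrium (private): 31.58 + 3.10x = 138.50 - 4.00x → x_m = 15.0592.
Social marginal benefit = demand − MEC = 129.06 - 4.00x.
Set SMB = MC: 129.06 - 4.00x = 31.58 + 3.10x → x* = 13.7296.
Gap = |15.0592 − 13.7296| = 1.3296.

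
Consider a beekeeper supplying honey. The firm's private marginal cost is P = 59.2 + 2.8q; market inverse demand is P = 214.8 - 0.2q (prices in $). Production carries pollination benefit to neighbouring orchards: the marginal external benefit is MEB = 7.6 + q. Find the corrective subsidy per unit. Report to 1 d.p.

subsidy = $89.2 per unit

Social marginal cost = private MC − MEB = 51.6 + 1.8q.
Set SMC = demand: 51.6 + 1.8q = 214.8 - 0.2q → q* = 81.6000.
The Pigouvian subsidy equals MEB at q*: 7.6 + 1.0×81.6000 = 89.2000.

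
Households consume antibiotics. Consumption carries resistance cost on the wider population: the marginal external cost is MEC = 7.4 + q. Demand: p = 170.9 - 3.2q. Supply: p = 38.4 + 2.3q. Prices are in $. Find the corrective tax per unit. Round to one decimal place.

Social marginal benefit = demand − MEC = 163.5 - 4.2q.
Set SMB = MC: 163.5 - 4.2q = 38.4 + 2.3q → q* = 19.2462.
The Pigouvian tax equals MEC at q*: 7.4 + 1.0×19.2462 = 26.6462.

tax = $26.6 per unit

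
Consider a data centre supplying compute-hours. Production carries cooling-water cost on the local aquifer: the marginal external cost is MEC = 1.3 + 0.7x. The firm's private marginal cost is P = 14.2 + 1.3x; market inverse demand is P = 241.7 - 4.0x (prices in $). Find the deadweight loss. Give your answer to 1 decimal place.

DWL = $81.9

Market equilibrium (private): 14.2 + 1.3x = 241.7 - 4.0x → x_m = 42.9245.
Social marginal cost = private MC + MEC = 15.5 + 2.0x.
Set SMC = demand: 15.5 + 2.0x = 241.7 - 4.0x → x* = 37.7000.
The loss is the area between SMC and demand from x* to x_m; with linear curves that's a triangle of height MEC(x_m).
DWL = ½ × 5.2245 × 31.3472 = 81.8867.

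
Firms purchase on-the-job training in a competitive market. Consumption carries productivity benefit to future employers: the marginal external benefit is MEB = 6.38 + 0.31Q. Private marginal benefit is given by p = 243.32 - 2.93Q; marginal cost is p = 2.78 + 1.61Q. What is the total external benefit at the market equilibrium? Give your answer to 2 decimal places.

Market equilibrium (private): 2.78 + 1.61Q = 243.32 - 2.93Q → Q_m = 52.9824.
Total external benefit = ∫₀^{Q_m} (6.38 + 0.31Q) dQ = 6.38×52.9824 + ½×0.31×52.9824² = 773.1336.

773.13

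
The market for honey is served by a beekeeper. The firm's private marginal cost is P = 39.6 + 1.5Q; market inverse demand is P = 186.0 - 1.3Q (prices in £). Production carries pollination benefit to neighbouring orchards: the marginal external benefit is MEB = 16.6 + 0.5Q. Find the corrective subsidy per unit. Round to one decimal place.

Social marginal cost = private MC − MEB = 23.0 + Q.
Set SMC = demand: 23.0 + Q = 186.0 - 1.3Q → Q* = 70.8696.
The Pigouvian subsidy equals MEB at Q*: 16.6 + 0.5×70.8696 = 52.0348.

subsidy = £52.0 per unit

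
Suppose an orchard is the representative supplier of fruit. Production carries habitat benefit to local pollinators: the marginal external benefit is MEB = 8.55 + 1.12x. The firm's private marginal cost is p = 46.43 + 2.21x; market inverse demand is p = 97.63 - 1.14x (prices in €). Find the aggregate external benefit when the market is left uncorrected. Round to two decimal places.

Market equilibrium (private): 46.43 + 2.21x = 97.63 - 1.14x → x_m = 15.2836.
Total external benefit = ∫₀^{x_m} (8.55 + 1.12x) dx = 8.55×15.2836 + ½×1.12×15.2836² = 261.4843.

€261.48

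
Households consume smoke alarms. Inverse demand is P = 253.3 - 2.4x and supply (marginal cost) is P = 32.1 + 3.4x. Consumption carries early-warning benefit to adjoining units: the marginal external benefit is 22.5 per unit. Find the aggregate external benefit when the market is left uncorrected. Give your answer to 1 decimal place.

Market equilibrium (private): 32.1 + 3.4x = 253.3 - 2.4x → x_m = 38.1379.
Total external benefit = MEB × x_m = 22.5 × 38.1379 = 858.1028.

858.1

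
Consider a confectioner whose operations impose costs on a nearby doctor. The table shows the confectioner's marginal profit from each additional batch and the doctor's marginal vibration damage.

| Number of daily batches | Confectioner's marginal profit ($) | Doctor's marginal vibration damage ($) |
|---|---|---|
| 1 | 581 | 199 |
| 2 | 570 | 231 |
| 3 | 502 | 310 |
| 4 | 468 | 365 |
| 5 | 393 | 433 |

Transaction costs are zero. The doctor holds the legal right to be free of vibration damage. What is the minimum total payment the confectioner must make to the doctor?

$1105

Efficient level: marginal profit ≥ marginal vibration damage through level 4, so k* = 4.
With the doctor holding the right, the confectioner must at least compensate total damage at k*: 199 + 231 + 310 + 365 = 1105.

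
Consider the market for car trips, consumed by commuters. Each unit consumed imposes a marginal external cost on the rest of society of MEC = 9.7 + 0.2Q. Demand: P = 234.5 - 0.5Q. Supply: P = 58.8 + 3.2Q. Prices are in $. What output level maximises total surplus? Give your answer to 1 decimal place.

Social marginal benefit = demand − MEC = 224.8 - 0.7Q.
Set SMB = MC: 224.8 - 0.7Q = 58.8 + 3.2Q → Q* = 42.5641.

Q* = 42.6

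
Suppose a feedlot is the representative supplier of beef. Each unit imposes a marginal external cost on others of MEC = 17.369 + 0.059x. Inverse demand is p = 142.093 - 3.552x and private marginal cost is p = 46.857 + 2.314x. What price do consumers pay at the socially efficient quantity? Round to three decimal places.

P = 95.412

Social marginal cost = private MC + MEC = 64.226 + 2.373x.
Set SMC = demand: 64.226 + 2.373x = 142.093 - 3.552x → x* = 13.1421.
Consumer price on the demand curve at x*: 142.093 − 3.552×13.1421 = 95.4123.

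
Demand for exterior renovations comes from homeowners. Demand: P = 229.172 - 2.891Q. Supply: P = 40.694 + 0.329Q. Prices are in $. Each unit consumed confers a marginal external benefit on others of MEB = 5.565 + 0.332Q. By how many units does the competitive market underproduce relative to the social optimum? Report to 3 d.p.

Market equilibrium (private): 40.694 + 0.329Q = 229.172 - 2.891Q → Q_m = 58.5335.
Social marginal benefit = demand + MEB = 234.737 - 2.559Q.
Set SMB = MC: 234.737 - 2.559Q = 40.694 + 0.329Q → Q* = 67.1894.
Gap = |58.5335 − 67.1894| = 8.6559.

8.656 units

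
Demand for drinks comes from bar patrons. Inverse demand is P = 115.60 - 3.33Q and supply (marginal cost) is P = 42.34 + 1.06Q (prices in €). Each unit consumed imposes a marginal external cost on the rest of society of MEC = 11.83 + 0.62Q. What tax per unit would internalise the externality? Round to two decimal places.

tax = €19.43 per unit

Social marginal benefit = demand − MEC = 103.77 - 3.95Q.
Set SMB = MC: 103.77 - 3.95Q = 42.34 + 1.06Q → Q* = 12.2615.
The Pigouvian tax equals MEC at Q*: 11.83 + 0.62×12.2615 = 19.4321.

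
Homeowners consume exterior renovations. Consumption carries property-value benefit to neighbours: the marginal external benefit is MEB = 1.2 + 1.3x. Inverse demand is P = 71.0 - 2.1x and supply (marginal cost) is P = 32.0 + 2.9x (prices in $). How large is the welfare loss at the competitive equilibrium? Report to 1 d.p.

DWL = $17.4

Market equilibrium (private): 32.0 + 2.9x = 71.0 - 2.1x → x_m = 7.8000.
Social marginal benefit = demand + MEB = 72.2 - 0.8x.
Set SMB = MC: 72.2 - 0.8x = 32.0 + 2.9x → x* = 10.8649.
Height of the DWL triangle at x_m is SMB(x_m) − MC(x_m) = MEB(x_m) = 11.3400.
DWL = ½ × 3.0649 × 11.3400 = 17.3780.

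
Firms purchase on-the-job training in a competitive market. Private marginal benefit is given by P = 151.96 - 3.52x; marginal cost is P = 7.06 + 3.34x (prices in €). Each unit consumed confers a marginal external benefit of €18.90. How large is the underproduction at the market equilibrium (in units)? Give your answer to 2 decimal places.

2.76 units

Market equilibrium (private): 7.06 + 3.34x = 151.96 - 3.52x → x_m = 21.1224.
Social marginal benefit = demand + MEB = 170.86 - 3.52x.
Set SMB = MC: 170.86 - 3.52x = 7.06 + 3.34x → x* = 23.8776.
Gap = |21.1224 − 23.8776| = 2.7552.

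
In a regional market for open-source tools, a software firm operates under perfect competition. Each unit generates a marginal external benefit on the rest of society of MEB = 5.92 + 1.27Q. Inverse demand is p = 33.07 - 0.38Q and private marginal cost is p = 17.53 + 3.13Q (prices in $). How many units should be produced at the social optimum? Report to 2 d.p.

Social marginal cost = private MC − MEB = 11.61 + 1.86Q.
Set SMC = demand: 11.61 + 1.86Q = 33.07 - 0.38Q → Q* = 9.5804.

Q* = 9.58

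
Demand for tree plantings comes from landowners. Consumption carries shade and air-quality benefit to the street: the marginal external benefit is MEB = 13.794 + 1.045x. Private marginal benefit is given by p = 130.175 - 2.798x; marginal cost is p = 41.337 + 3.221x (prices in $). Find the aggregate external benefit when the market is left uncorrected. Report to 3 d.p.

$317.418

Market equilibrium (private): 41.337 + 3.221x = 130.175 - 2.798x → x_m = 14.7596.
Total external benefit = ∫₀^{x_m} (13.794 + 1.045x) dx = 13.794×14.7596 + ½×1.045×14.7596² = 317.4183.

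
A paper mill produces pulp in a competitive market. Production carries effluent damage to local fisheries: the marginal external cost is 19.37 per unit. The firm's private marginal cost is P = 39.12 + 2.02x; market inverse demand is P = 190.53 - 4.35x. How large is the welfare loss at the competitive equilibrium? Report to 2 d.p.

Market equilibrium (private): 39.12 + 2.02x = 190.53 - 4.35x → x_m = 23.7692.
Social marginal cost = private MC + MEC = 58.49 + 2.02x.
Set SMC = demand: 58.49 + 2.02x = 190.53 - 4.35x → x* = 20.7284.
The loss is the area between SMC and demand from x* to x_m; with linear curves that's a triangle of height MEC(x_m).
DWL = ½ × 3.0408 × 19.3700 = 29.4501.

DWL = 29.45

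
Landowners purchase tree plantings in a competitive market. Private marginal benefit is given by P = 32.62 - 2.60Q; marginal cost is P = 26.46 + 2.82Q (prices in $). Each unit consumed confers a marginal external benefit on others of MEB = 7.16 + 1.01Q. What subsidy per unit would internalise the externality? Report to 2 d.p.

Social marginal benefit = demand + MEB = 39.78 - 1.59Q.
Set SMB = MC: 39.78 - 1.59Q = 26.46 + 2.82Q → Q* = 3.0204.
The Pigouvian subsidy equals MEB at Q*: 7.16 + 1.01×3.0204 = 10.2106.

subsidy = $10.21 per unit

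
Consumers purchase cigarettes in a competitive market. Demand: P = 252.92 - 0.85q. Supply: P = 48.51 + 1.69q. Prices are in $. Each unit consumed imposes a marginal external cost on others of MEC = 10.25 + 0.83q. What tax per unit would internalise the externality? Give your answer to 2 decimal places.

Social marginal benefit = demand − MEC = 242.67 - 1.68q.
Set SMB = MC: 242.67 - 1.68q = 48.51 + 1.69q → q* = 57.6142.
The Pigouvian tax equals MEC at q*: 10.25 + 0.83×57.6142 = 58.0698.

tax = $58.07 per unit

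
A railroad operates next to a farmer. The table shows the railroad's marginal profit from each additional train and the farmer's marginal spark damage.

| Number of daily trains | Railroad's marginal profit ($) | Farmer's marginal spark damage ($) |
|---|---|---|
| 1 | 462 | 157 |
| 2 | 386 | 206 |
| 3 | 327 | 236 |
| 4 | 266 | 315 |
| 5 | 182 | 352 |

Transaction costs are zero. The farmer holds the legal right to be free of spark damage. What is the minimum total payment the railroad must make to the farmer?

$599

Efficient level: marginal profit ≥ marginal spark damage through level 3, so k* = 3.
With the farmer holding the right, the railroad must at least compensate total damage at k*: 157 + 206 + 236 = 599.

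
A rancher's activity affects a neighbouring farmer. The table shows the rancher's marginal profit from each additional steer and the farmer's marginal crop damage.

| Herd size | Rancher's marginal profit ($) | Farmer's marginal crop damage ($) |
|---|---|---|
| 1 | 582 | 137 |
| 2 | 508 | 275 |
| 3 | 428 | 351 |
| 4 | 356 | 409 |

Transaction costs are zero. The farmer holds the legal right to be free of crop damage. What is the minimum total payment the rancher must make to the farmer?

$763

Efficient level: marginal profit ≥ marginal crop damage through level 3, so k* = 3.
With the farmer holding the right, the rancher must at least compensate total damage at k*: 137 + 275 + 351 = 763.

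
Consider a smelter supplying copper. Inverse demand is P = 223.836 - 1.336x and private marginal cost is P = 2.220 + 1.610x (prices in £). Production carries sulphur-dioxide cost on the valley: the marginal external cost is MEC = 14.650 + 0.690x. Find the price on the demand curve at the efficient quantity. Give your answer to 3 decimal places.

Social marginal cost = private MC + MEC = 16.870 + 2.300x.
Set SMC = demand: 16.870 + 2.300x = 223.836 - 1.336x → x* = 56.9213.
Consumer price on the demand curve at x*: 223.836 − 1.336×56.9213 = 147.7891.

P = £147.789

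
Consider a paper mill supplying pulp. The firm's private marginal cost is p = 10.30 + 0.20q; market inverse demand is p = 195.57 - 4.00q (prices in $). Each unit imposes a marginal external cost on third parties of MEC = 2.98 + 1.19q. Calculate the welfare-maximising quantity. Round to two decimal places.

Social marginal cost = private MC + MEC = 13.28 + 1.39q.
Set SMC = demand: 13.28 + 1.39q = 195.57 - 4.00q → q* = 33.8200.

q* = 33.82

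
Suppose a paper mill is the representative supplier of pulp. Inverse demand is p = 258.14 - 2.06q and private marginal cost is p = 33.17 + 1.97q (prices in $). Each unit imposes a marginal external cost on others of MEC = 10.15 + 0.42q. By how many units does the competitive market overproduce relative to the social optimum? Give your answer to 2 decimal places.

7.55 units

Market equilibrium (private): 33.17 + 1.97q = 258.14 - 2.06q → q_m = 55.8238.
Social marginal cost = private MC + MEC = 43.32 + 2.39q.
Set SMC = demand: 43.32 + 2.39q = 258.14 - 2.06q → q* = 48.2742.
Gap = |55.8238 − 48.2742| = 7.5496.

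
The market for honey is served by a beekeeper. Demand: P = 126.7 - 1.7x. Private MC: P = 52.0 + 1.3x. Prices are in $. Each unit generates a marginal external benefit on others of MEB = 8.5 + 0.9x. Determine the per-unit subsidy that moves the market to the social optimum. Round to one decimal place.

Social marginal cost = private MC − MEB = 43.5 + 0.4x.
Set SMC = demand: 43.5 + 0.4x = 126.7 - 1.7x → x* = 39.6190.
The Pigouvian subsidy equals MEB at x*: 8.5 + 0.9×39.6190 = 44.1571.

subsidy = $44.2 per unit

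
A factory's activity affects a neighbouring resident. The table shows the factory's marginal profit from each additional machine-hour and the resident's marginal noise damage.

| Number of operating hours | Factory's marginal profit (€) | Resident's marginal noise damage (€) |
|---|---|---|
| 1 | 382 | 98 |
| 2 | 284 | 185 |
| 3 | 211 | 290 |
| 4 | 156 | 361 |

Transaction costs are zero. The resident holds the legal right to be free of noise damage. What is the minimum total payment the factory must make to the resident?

Efficient level: marginal profit ≥ marginal noise damage through level 2, so k* = 2.
With the resident holding the right, the factory must at least compensate total damage at k*: 98 + 185 = 283.

€283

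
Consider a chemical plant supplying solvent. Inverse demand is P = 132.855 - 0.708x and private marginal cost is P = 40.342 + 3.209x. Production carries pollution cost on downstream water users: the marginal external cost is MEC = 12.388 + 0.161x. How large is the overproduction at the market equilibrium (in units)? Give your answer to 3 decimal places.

Market equilibrium (private): 40.342 + 3.209x = 132.855 - 0.708x → x_m = 23.6183.
Social marginal cost = private MC + MEC = 52.730 + 3.370x.
Set SMC = demand: 52.730 + 3.370x = 132.855 - 0.708x → x* = 19.6481.
Gap = |23.6183 − 19.6481| = 3.9702.

3.970 units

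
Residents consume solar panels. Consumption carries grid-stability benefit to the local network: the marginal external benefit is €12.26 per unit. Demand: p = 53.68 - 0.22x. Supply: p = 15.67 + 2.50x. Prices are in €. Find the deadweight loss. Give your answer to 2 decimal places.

DWL = €27.63

Market equilibrium (private): 15.67 + 2.50x = 53.68 - 0.22x → x_m = 13.9743.
Social marginal benefit = demand + MEB = 65.94 - 0.22x.
Set SMB = MC: 65.94 - 0.22x = 15.67 + 2.50x → x* = 18.4816.
Height of the DWL triangle at x_m is SMB(x_m) − MC(x_m) = MEB(x_m) = 12.2600.
DWL = ½ × 4.5073 × 12.2600 = 27.6297.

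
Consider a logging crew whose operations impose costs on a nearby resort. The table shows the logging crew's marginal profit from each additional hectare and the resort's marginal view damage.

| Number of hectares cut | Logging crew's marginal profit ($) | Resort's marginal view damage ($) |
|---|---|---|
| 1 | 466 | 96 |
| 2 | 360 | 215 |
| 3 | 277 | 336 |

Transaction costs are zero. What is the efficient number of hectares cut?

Bargaining reaches the level where marginal profit last exceeds marginal view damage.
That holds through level 2 (360 ≥ 215) but not at 3 (277 < 336).

2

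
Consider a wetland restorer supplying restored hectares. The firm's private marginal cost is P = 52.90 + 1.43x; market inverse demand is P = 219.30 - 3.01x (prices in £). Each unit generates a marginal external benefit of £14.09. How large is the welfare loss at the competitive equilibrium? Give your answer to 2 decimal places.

Market equilibrium (private): 52.90 + 1.43x = 219.30 - 3.01x → x_m = 37.4775.
Social marginal cost = private MC − MEB = 38.81 + 1.43x.
Set SMC = demand: 38.81 + 1.43x = 219.30 - 3.01x → x* = 40.6509.
Height of the DWL triangle at x_m is demand(x_m) − SMC(x_m) = MEB(x_m) = 14.0900.
DWL = ½ × 3.1734 × 14.0900 = 22.3566.

DWL = £22.36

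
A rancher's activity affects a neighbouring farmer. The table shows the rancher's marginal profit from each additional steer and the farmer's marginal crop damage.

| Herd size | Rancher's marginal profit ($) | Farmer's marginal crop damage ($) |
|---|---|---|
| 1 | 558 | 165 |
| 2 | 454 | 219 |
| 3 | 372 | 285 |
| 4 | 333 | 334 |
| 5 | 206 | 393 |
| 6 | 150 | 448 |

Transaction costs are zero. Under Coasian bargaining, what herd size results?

3

Bargaining reaches the level where marginal profit last exceeds marginal crop damage.
That holds through level 3 (372 ≥ 285) but not at 4 (333 < 334).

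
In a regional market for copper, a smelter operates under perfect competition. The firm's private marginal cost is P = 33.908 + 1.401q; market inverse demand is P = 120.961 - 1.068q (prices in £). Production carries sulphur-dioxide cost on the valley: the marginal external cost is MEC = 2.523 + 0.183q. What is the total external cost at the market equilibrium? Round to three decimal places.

£202.706

Market equilibrium (private): 33.908 + 1.401q = 120.961 - 1.068q → q_m = 35.2584.
Total external cost = ∫₀^{q_m} (2.523 + 0.183q) dq = 2.523×35.2584 + ½×0.183×35.2584² = 202.7056.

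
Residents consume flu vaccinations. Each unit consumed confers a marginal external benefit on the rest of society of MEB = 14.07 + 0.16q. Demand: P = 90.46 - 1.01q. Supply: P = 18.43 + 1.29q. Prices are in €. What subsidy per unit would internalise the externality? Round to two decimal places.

Social marginal benefit = demand + MEB = 104.53 - 0.85q.
Set SMB = MC: 104.53 - 0.85q = 18.43 + 1.29q → q* = 40.2336.
The Pigouvian subsidy equals MEB at q*: 14.07 + 0.16×40.2336 = 20.5074.

subsidy = €20.51 per unit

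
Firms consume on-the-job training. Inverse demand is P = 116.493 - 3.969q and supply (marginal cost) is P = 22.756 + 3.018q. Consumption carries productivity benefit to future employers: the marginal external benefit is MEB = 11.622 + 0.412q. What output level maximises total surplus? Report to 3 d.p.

Social marginal benefit = demand + MEB = 128.115 - 3.557q.
Set SMB = MC: 128.115 - 3.557q = 22.756 + 3.018q → q* = 16.0242.

q* = 16.024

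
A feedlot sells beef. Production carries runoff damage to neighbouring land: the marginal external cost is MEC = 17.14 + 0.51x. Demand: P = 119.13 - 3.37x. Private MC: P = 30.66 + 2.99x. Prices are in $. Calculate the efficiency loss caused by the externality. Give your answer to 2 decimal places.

DWL = $42.74

Market equilibrium (private): 30.66 + 2.99x = 119.13 - 3.37x → x_m = 13.9104.
Social marginal cost = private MC + MEC = 47.80 + 3.50x.
Set SMC = demand: 47.80 + 3.50x = 119.13 - 3.37x → x* = 10.3828.
Height of the DWL triangle at x_m is SMC(x_m) − demand(x_m) = MEC(x_m) = 24.2343.
DWL = ½ × 3.5276 × 24.2343 = 42.7445.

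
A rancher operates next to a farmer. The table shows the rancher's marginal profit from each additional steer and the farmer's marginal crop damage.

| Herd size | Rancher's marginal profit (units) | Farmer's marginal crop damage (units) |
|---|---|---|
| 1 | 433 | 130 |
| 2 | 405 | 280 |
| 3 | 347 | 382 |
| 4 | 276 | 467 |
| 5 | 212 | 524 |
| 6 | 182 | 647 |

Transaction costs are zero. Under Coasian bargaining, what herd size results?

Bargaining reaches the level where marginal profit last exceeds marginal crop damage.
That holds through level 2 (405 ≥ 280) but not at 3 (347 < 382).

2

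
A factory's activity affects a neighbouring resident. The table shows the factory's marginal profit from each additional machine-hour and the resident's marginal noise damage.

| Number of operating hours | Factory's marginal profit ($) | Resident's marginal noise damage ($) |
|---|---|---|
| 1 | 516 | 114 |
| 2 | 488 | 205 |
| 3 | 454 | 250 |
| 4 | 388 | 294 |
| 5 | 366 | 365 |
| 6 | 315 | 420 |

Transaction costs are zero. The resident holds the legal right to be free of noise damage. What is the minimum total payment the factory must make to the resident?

Efficient level: marginal profit ≥ marginal noise damage through level 5, so k* = 5.
With the resident holding the right, the factory must at least compensate total damage at k*: 114 + 205 + 250 + 294 + 365 = 1228.

$1228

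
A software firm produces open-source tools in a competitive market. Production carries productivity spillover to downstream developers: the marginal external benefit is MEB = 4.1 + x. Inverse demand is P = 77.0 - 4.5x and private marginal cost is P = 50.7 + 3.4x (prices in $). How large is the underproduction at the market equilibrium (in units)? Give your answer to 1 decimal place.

1.1 units

Market equilibrium (private): 50.7 + 3.4x = 77.0 - 4.5x → x_m = 3.3291.
Social marginal cost = private MC − MEB = 46.6 + 2.4x.
Set SMC = demand: 46.6 + 2.4x = 77.0 - 4.5x → x* = 4.4058.
Gap = |3.3291 − 4.4058| = 1.0767.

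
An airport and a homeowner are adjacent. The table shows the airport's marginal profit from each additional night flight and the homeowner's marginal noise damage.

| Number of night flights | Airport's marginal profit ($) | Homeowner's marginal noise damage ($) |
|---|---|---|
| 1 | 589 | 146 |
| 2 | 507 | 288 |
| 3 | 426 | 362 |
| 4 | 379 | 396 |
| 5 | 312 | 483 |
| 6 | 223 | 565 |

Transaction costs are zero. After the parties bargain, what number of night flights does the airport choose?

Bargaining reaches the level where marginal profit last exceeds marginal noise damage.
That holds through level 3 (426 ≥ 362) but not at 4 (379 < 396).

3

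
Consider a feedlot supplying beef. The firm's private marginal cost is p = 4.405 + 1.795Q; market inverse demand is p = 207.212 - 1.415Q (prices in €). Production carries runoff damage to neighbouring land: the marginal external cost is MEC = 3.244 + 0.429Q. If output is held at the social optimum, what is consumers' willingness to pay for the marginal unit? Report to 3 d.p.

Social marginal cost = private MC + MEC = 7.649 + 2.224Q.
Set SMC = demand: 7.649 + 2.224Q = 207.212 - 1.415Q → Q* = 54.8401.
Consumer price on the demand curve at Q*: 207.212 − 1.415×54.8401 = 129.6133.

P = €129.613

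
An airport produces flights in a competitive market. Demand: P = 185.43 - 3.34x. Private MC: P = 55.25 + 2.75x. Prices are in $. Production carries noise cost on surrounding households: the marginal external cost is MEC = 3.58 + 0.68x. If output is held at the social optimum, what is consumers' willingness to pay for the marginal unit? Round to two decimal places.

Social marginal cost = private MC + MEC = 58.83 + 3.43x.
Set SMC = demand: 58.83 + 3.43x = 185.43 - 3.34x → x* = 18.7001.
Consumer price on the demand curve at x*: 185.43 − 3.34×18.7001 = 122.9717.

P = $122.97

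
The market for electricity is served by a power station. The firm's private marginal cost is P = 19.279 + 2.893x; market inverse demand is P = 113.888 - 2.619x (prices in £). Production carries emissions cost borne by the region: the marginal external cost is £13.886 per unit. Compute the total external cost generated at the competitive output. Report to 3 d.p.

Market equilibrium (private): 19.279 + 2.893x = 113.888 - 2.619x → x_m = 17.1642.
Total external cost = MEC × x_m = 13.886 × 17.1642 = 238.3421.

£238.342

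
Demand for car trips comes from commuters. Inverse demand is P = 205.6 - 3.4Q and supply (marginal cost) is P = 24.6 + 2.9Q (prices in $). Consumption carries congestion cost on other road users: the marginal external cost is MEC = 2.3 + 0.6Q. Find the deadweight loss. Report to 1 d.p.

DWL = $27.7

Market equilibrium (private): 24.6 + 2.9Q = 205.6 - 3.4Q → Q_m = 28.7302.
Social marginal benefit = demand − MEC = 203.3 - 4.0Q.
Set SMB = MC: 203.3 - 4.0Q = 24.6 + 2.9Q → Q* = 25.8986.
The welfare-loss triangle has base |Q_m − Q*| and height MEC(Q_m) (the vertical gap between SMB and MC is zero at Q* and MEC at Q_m).
DWL = ½ × 2.8316 × 19.5381 = 27.6620.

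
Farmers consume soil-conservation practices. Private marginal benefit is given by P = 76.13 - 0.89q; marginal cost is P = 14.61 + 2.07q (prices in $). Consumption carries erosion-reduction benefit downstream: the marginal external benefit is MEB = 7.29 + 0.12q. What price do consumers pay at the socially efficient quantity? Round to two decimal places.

Social marginal benefit = demand + MEB = 83.42 - 0.77q.
Set SMB = MC: 83.42 - 0.77q = 14.61 + 2.07q → q* = 24.2289.
Consumer price on the demand curve at q*: 76.13 − 0.89×24.2289 = 54.5663.

P = $54.57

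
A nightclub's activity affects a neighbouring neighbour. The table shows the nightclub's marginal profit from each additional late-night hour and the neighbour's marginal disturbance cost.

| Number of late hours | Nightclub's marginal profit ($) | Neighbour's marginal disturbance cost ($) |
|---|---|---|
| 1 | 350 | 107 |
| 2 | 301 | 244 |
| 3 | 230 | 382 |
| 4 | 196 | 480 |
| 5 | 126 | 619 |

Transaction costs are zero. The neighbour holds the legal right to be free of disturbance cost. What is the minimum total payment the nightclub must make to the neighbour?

$351

Efficient level: marginal profit ≥ marginal disturbance cost through level 2, so k* = 2.
With the neighbour holding the right, the nightclub must at least compensate total damage at k*: 107 + 244 = 351.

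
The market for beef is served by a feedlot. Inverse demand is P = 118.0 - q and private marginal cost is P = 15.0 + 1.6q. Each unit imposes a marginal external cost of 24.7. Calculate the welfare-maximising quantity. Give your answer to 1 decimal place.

Social marginal cost = private MC + MEC = 39.7 + 1.6q.
Set SMC = demand: 39.7 + 1.6q = 118.0 - q → q* = 30.1154.

q* = 30.1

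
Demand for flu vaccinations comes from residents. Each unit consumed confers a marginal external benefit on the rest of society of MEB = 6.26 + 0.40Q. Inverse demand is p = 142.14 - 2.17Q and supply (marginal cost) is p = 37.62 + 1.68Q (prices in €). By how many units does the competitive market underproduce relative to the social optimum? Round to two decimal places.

Market equilibrium (private): 37.62 + 1.68Q = 142.14 - 2.17Q → Q_m = 27.1481.
Social marginal benefit = demand + MEB = 148.40 - 1.77Q.
Set SMB = MC: 148.40 - 1.77Q = 37.62 + 1.68Q → Q* = 32.1101.
Gap = |27.1481 − 32.1101| = 4.9620.

4.96 units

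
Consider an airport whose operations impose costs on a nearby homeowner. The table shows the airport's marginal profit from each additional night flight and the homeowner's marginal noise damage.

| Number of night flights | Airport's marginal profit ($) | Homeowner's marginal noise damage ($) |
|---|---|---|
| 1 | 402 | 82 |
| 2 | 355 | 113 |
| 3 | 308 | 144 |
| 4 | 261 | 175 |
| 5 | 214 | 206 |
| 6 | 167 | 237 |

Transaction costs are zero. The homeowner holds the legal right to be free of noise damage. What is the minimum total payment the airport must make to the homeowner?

Efficient level: marginal profit ≥ marginal noise damage through level 5, so k* = 5.
With the homeowner holding the right, the airport must at least compensate total damage at k*: 82 + 113 + 144 + 175 + 206 = 720.

$720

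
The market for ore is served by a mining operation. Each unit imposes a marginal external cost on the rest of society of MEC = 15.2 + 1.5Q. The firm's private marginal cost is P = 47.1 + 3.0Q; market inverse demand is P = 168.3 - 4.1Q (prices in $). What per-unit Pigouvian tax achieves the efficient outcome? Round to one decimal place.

Social marginal cost = private MC + MEC = 62.3 + 4.5Q.
Set SMC = demand: 62.3 + 4.5Q = 168.3 - 4.1Q → Q* = 12.3256.
The Pigouvian tax equals MEC at Q*: 15.2 + 1.5×12.3256 = 33.6884.

tax = $33.7 per unit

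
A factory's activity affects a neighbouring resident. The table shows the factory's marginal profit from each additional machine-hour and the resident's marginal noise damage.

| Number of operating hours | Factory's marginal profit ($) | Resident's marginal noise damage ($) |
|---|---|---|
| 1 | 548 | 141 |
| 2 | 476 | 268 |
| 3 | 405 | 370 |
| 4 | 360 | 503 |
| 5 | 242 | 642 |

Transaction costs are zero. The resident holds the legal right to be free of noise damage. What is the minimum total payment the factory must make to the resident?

$779

Efficient level: marginal profit ≥ marginal noise damage through level 3, so k* = 3.
With the resident holding the right, the factory must at least compensate total damage at k*: 141 + 268 + 370 = 779.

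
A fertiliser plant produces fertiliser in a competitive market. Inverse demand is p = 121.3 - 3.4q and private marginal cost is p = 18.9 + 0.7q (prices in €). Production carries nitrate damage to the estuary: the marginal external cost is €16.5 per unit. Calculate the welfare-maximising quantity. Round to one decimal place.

Social marginal cost = private MC + MEC = 35.4 + 0.7q.
Set SMC = demand: 35.4 + 0.7q = 121.3 - 3.4q → q* = 20.9512.

q* = 21.0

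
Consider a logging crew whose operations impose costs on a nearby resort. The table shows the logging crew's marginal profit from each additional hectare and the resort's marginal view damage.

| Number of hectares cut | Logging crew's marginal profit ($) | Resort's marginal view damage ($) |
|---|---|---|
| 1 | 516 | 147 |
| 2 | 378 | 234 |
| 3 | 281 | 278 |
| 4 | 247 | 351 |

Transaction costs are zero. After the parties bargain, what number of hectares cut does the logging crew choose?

Bargaining reaches the level where marginal profit last exceeds marginal view damage.
That holds through level 3 (281 ≥ 278) but not at 4 (247 < 351).

3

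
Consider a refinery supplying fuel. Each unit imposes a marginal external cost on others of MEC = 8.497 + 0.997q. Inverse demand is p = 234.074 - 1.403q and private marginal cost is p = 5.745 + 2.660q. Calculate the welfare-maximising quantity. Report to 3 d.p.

q* = 43.445

Social marginal cost = private MC + MEC = 14.242 + 3.657q.
Set SMC = demand: 14.242 + 3.657q = 234.074 - 1.403q → q* = 43.4451.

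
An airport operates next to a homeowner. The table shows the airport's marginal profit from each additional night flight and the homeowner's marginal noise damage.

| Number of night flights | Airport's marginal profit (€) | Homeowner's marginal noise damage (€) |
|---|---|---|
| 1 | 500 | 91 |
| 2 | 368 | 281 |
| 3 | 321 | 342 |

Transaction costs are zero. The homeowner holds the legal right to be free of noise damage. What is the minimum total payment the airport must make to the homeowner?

€372

Efficient level: marginal profit ≥ marginal noise damage through level 2, so k* = 2.
With the homeowner holding the right, the airport must at least compensate total damage at k*: 91 + 281 = 372.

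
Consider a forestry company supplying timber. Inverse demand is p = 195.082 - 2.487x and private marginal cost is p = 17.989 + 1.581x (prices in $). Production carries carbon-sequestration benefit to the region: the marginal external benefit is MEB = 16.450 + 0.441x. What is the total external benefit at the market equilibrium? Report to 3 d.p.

Market equilibrium (private): 17.989 + 1.581x = 195.082 - 2.487x → x_m = 43.5332.
Total external benefit = ∫₀^{x_m} (16.450 + 0.441x) dx = 16.450×43.5332 + ½×0.441×43.5332² = 1133.9994.

$1133.999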